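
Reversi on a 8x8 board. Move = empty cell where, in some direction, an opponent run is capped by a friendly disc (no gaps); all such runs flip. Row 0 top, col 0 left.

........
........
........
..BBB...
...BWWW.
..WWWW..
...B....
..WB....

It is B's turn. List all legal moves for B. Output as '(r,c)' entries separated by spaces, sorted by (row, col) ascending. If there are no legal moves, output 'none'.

(3,5): no bracket -> illegal
(3,6): flips 2 -> legal
(3,7): no bracket -> illegal
(4,1): flips 1 -> legal
(4,2): no bracket -> illegal
(4,7): flips 3 -> legal
(5,1): no bracket -> illegal
(5,6): flips 1 -> legal
(5,7): no bracket -> illegal
(6,1): flips 1 -> legal
(6,2): no bracket -> illegal
(6,4): flips 2 -> legal
(6,5): flips 1 -> legal
(6,6): flips 2 -> legal
(7,1): flips 1 -> legal

Answer: (3,6) (4,1) (4,7) (5,6) (6,1) (6,4) (6,5) (6,6) (7,1)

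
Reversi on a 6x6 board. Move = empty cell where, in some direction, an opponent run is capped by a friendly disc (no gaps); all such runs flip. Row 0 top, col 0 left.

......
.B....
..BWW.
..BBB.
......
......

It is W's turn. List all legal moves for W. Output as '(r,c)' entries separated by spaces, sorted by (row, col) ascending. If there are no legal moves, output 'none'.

(0,0): no bracket -> illegal
(0,1): no bracket -> illegal
(0,2): no bracket -> illegal
(1,0): no bracket -> illegal
(1,2): no bracket -> illegal
(1,3): no bracket -> illegal
(2,0): no bracket -> illegal
(2,1): flips 1 -> legal
(2,5): no bracket -> illegal
(3,1): no bracket -> illegal
(3,5): no bracket -> illegal
(4,1): flips 1 -> legal
(4,2): flips 1 -> legal
(4,3): flips 1 -> legal
(4,4): flips 1 -> legal
(4,5): flips 1 -> legal

Answer: (2,1) (4,1) (4,2) (4,3) (4,4) (4,5)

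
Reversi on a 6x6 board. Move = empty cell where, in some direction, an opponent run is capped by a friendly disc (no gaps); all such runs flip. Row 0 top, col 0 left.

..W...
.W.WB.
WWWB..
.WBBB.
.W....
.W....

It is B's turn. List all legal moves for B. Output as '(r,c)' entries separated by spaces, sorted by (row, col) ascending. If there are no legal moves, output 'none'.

Answer: (0,0) (0,3) (1,0) (1,2) (3,0) (5,0)

Derivation:
(0,0): flips 2 -> legal
(0,1): no bracket -> illegal
(0,3): flips 1 -> legal
(0,4): no bracket -> illegal
(1,0): flips 1 -> legal
(1,2): flips 2 -> legal
(2,4): no bracket -> illegal
(3,0): flips 1 -> legal
(4,0): no bracket -> illegal
(4,2): no bracket -> illegal
(5,0): flips 1 -> legal
(5,2): no bracket -> illegal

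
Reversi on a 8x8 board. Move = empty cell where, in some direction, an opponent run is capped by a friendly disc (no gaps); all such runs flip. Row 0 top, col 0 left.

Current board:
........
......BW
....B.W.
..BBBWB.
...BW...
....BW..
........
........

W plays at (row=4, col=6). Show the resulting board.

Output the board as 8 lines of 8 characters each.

Place W at (4,6); scan 8 dirs for brackets.
Dir NW: first cell 'W' (not opp) -> no flip
Dir N: opp run (3,6) capped by W -> flip
Dir NE: first cell '.' (not opp) -> no flip
Dir W: first cell '.' (not opp) -> no flip
Dir E: first cell '.' (not opp) -> no flip
Dir SW: first cell 'W' (not opp) -> no flip
Dir S: first cell '.' (not opp) -> no flip
Dir SE: first cell '.' (not opp) -> no flip
All flips: (3,6)

Answer: ........
......BW
....B.W.
..BBBWW.
...BW.W.
....BW..
........
........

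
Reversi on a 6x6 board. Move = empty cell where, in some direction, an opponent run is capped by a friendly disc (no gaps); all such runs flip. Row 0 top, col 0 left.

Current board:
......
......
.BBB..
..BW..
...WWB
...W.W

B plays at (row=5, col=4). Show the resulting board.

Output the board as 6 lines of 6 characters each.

Place B at (5,4); scan 8 dirs for brackets.
Dir NW: opp run (4,3) capped by B -> flip
Dir N: opp run (4,4), next='.' -> no flip
Dir NE: first cell 'B' (not opp) -> no flip
Dir W: opp run (5,3), next='.' -> no flip
Dir E: opp run (5,5), next=edge -> no flip
Dir SW: edge -> no flip
Dir S: edge -> no flip
Dir SE: edge -> no flip
All flips: (4,3)

Answer: ......
......
.BBB..
..BW..
...BWB
...WBW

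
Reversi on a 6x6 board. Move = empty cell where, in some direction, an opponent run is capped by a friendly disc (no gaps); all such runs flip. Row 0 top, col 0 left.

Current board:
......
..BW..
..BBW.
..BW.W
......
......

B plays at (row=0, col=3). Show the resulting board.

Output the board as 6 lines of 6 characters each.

Answer: ...B..
..BB..
..BBW.
..BW.W
......
......

Derivation:
Place B at (0,3); scan 8 dirs for brackets.
Dir NW: edge -> no flip
Dir N: edge -> no flip
Dir NE: edge -> no flip
Dir W: first cell '.' (not opp) -> no flip
Dir E: first cell '.' (not opp) -> no flip
Dir SW: first cell 'B' (not opp) -> no flip
Dir S: opp run (1,3) capped by B -> flip
Dir SE: first cell '.' (not opp) -> no flip
All flips: (1,3)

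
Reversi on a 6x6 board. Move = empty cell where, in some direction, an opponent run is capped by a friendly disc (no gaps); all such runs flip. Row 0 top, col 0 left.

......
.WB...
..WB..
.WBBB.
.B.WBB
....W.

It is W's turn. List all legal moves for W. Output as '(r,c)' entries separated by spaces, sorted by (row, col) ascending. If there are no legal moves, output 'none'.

Answer: (0,2) (1,3) (2,1) (2,4) (2,5) (3,5) (4,2) (5,1) (5,5)

Derivation:
(0,1): no bracket -> illegal
(0,2): flips 1 -> legal
(0,3): no bracket -> illegal
(1,3): flips 3 -> legal
(1,4): no bracket -> illegal
(2,1): flips 1 -> legal
(2,4): flips 3 -> legal
(2,5): flips 1 -> legal
(3,0): no bracket -> illegal
(3,5): flips 3 -> legal
(4,0): no bracket -> illegal
(4,2): flips 1 -> legal
(5,0): no bracket -> illegal
(5,1): flips 1 -> legal
(5,2): no bracket -> illegal
(5,3): no bracket -> illegal
(5,5): flips 2 -> legal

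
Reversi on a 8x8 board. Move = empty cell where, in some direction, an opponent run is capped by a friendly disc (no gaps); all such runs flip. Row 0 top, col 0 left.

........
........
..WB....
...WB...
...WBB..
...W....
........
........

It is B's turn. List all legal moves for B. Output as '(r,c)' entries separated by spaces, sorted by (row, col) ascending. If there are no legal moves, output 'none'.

(1,1): flips 2 -> legal
(1,2): no bracket -> illegal
(1,3): no bracket -> illegal
(2,1): flips 1 -> legal
(2,4): no bracket -> illegal
(3,1): no bracket -> illegal
(3,2): flips 1 -> legal
(4,2): flips 1 -> legal
(5,2): flips 1 -> legal
(5,4): no bracket -> illegal
(6,2): flips 1 -> legal
(6,3): flips 3 -> legal
(6,4): no bracket -> illegal

Answer: (1,1) (2,1) (3,2) (4,2) (5,2) (6,2) (6,3)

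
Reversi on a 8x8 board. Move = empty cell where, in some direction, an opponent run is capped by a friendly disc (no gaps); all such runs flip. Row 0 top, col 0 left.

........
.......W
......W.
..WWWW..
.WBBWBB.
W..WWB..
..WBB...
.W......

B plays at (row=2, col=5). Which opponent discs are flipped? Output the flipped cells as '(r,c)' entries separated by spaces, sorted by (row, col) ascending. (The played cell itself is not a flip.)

Answer: (3,4) (3,5)

Derivation:
Dir NW: first cell '.' (not opp) -> no flip
Dir N: first cell '.' (not opp) -> no flip
Dir NE: first cell '.' (not opp) -> no flip
Dir W: first cell '.' (not opp) -> no flip
Dir E: opp run (2,6), next='.' -> no flip
Dir SW: opp run (3,4) capped by B -> flip
Dir S: opp run (3,5) capped by B -> flip
Dir SE: first cell '.' (not opp) -> no flip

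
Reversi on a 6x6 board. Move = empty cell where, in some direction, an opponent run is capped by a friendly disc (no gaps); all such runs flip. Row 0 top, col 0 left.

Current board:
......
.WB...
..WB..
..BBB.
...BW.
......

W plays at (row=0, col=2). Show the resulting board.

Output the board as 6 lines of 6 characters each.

Place W at (0,2); scan 8 dirs for brackets.
Dir NW: edge -> no flip
Dir N: edge -> no flip
Dir NE: edge -> no flip
Dir W: first cell '.' (not opp) -> no flip
Dir E: first cell '.' (not opp) -> no flip
Dir SW: first cell 'W' (not opp) -> no flip
Dir S: opp run (1,2) capped by W -> flip
Dir SE: first cell '.' (not opp) -> no flip
All flips: (1,2)

Answer: ..W...
.WW...
..WB..
..BBB.
...BW.
......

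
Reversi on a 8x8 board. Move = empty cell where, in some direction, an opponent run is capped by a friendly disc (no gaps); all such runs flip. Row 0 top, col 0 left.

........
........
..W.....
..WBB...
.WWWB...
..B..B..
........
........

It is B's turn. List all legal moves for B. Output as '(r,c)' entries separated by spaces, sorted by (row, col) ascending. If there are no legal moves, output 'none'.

(1,1): flips 1 -> legal
(1,2): flips 3 -> legal
(1,3): no bracket -> illegal
(2,1): no bracket -> illegal
(2,3): no bracket -> illegal
(3,0): flips 1 -> legal
(3,1): flips 1 -> legal
(4,0): flips 3 -> legal
(5,0): no bracket -> illegal
(5,1): flips 1 -> legal
(5,3): flips 1 -> legal
(5,4): no bracket -> illegal

Answer: (1,1) (1,2) (3,0) (3,1) (4,0) (5,1) (5,3)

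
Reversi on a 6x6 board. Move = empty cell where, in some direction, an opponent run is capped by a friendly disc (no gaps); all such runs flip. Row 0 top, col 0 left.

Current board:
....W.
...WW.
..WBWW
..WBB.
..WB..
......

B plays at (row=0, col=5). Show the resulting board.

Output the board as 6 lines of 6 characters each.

Place B at (0,5); scan 8 dirs for brackets.
Dir NW: edge -> no flip
Dir N: edge -> no flip
Dir NE: edge -> no flip
Dir W: opp run (0,4), next='.' -> no flip
Dir E: edge -> no flip
Dir SW: opp run (1,4) capped by B -> flip
Dir S: first cell '.' (not opp) -> no flip
Dir SE: edge -> no flip
All flips: (1,4)

Answer: ....WB
...WB.
..WBWW
..WBB.
..WB..
......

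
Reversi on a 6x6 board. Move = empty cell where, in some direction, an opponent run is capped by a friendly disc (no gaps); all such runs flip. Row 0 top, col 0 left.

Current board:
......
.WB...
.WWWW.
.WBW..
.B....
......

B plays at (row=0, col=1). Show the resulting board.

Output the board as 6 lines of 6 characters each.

Place B at (0,1); scan 8 dirs for brackets.
Dir NW: edge -> no flip
Dir N: edge -> no flip
Dir NE: edge -> no flip
Dir W: first cell '.' (not opp) -> no flip
Dir E: first cell '.' (not opp) -> no flip
Dir SW: first cell '.' (not opp) -> no flip
Dir S: opp run (1,1) (2,1) (3,1) capped by B -> flip
Dir SE: first cell 'B' (not opp) -> no flip
All flips: (1,1) (2,1) (3,1)

Answer: .B....
.BB...
.BWWW.
.BBW..
.B....
......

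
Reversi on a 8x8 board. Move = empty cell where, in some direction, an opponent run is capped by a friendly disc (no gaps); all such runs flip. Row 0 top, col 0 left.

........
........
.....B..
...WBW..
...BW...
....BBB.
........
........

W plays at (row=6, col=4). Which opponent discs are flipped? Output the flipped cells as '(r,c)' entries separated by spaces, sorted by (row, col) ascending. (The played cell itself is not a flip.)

Answer: (5,4)

Derivation:
Dir NW: first cell '.' (not opp) -> no flip
Dir N: opp run (5,4) capped by W -> flip
Dir NE: opp run (5,5), next='.' -> no flip
Dir W: first cell '.' (not opp) -> no flip
Dir E: first cell '.' (not opp) -> no flip
Dir SW: first cell '.' (not opp) -> no flip
Dir S: first cell '.' (not opp) -> no flip
Dir SE: first cell '.' (not opp) -> no flip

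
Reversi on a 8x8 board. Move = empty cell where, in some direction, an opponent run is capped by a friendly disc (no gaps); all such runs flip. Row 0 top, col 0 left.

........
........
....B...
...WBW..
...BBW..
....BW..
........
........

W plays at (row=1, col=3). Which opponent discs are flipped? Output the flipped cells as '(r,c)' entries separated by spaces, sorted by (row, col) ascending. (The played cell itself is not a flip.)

Answer: (2,4)

Derivation:
Dir NW: first cell '.' (not opp) -> no flip
Dir N: first cell '.' (not opp) -> no flip
Dir NE: first cell '.' (not opp) -> no flip
Dir W: first cell '.' (not opp) -> no flip
Dir E: first cell '.' (not opp) -> no flip
Dir SW: first cell '.' (not opp) -> no flip
Dir S: first cell '.' (not opp) -> no flip
Dir SE: opp run (2,4) capped by W -> flip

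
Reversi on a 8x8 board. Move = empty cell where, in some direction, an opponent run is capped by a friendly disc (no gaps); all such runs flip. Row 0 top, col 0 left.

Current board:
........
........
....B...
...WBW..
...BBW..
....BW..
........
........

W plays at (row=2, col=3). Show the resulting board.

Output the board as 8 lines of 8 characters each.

Place W at (2,3); scan 8 dirs for brackets.
Dir NW: first cell '.' (not opp) -> no flip
Dir N: first cell '.' (not opp) -> no flip
Dir NE: first cell '.' (not opp) -> no flip
Dir W: first cell '.' (not opp) -> no flip
Dir E: opp run (2,4), next='.' -> no flip
Dir SW: first cell '.' (not opp) -> no flip
Dir S: first cell 'W' (not opp) -> no flip
Dir SE: opp run (3,4) capped by W -> flip
All flips: (3,4)

Answer: ........
........
...WB...
...WWW..
...BBW..
....BW..
........
........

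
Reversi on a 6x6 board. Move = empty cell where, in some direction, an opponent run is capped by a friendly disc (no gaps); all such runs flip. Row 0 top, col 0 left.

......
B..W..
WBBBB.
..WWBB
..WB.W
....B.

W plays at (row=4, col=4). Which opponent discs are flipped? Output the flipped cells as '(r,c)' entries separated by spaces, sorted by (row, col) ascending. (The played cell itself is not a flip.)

Answer: (4,3)

Derivation:
Dir NW: first cell 'W' (not opp) -> no flip
Dir N: opp run (3,4) (2,4), next='.' -> no flip
Dir NE: opp run (3,5), next=edge -> no flip
Dir W: opp run (4,3) capped by W -> flip
Dir E: first cell 'W' (not opp) -> no flip
Dir SW: first cell '.' (not opp) -> no flip
Dir S: opp run (5,4), next=edge -> no flip
Dir SE: first cell '.' (not opp) -> no flip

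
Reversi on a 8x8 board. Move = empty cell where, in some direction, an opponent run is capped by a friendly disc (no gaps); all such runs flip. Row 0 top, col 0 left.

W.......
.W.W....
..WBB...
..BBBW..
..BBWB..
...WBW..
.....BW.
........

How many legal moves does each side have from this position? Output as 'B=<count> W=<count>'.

Answer: B=13 W=8

Derivation:
-- B to move --
(0,1): no bracket -> illegal
(0,2): flips 1 -> legal
(0,3): flips 1 -> legal
(0,4): no bracket -> illegal
(1,0): no bracket -> illegal
(1,2): flips 1 -> legal
(1,4): no bracket -> illegal
(2,0): no bracket -> illegal
(2,1): flips 1 -> legal
(2,5): flips 1 -> legal
(2,6): no bracket -> illegal
(3,1): no bracket -> illegal
(3,6): flips 1 -> legal
(4,6): flips 1 -> legal
(5,2): flips 1 -> legal
(5,6): flips 1 -> legal
(5,7): no bracket -> illegal
(6,2): no bracket -> illegal
(6,3): flips 1 -> legal
(6,4): flips 1 -> legal
(6,7): flips 1 -> legal
(7,5): no bracket -> illegal
(7,6): no bracket -> illegal
(7,7): flips 3 -> legal
B mobility = 13
-- W to move --
(1,2): no bracket -> illegal
(1,4): flips 2 -> legal
(1,5): no bracket -> illegal
(2,1): no bracket -> illegal
(2,5): flips 2 -> legal
(3,1): flips 4 -> legal
(3,6): no bracket -> illegal
(4,1): flips 2 -> legal
(4,6): flips 1 -> legal
(5,1): no bracket -> illegal
(5,2): flips 2 -> legal
(5,6): no bracket -> illegal
(6,3): no bracket -> illegal
(6,4): flips 2 -> legal
(7,4): no bracket -> illegal
(7,5): flips 1 -> legal
(7,6): no bracket -> illegal
W mobility = 8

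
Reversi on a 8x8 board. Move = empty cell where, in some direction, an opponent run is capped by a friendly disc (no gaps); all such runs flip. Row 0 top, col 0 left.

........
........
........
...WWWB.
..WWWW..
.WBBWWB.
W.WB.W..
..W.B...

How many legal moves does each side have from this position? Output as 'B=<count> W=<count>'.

-- B to move --
(2,2): no bracket -> illegal
(2,3): flips 4 -> legal
(2,4): no bracket -> illegal
(2,5): flips 2 -> legal
(2,6): flips 2 -> legal
(3,1): flips 1 -> legal
(3,2): flips 4 -> legal
(4,0): no bracket -> illegal
(4,1): no bracket -> illegal
(4,6): no bracket -> illegal
(5,0): flips 1 -> legal
(6,1): flips 1 -> legal
(6,4): no bracket -> illegal
(6,6): no bracket -> illegal
(7,0): no bracket -> illegal
(7,1): flips 1 -> legal
(7,3): no bracket -> illegal
(7,5): no bracket -> illegal
(7,6): no bracket -> illegal
B mobility = 8
-- W to move --
(2,5): no bracket -> illegal
(2,6): no bracket -> illegal
(2,7): flips 1 -> legal
(3,7): flips 1 -> legal
(4,1): no bracket -> illegal
(4,6): no bracket -> illegal
(4,7): flips 1 -> legal
(5,7): flips 1 -> legal
(6,1): flips 1 -> legal
(6,4): flips 2 -> legal
(6,6): no bracket -> illegal
(6,7): flips 1 -> legal
(7,3): flips 2 -> legal
(7,5): no bracket -> illegal
W mobility = 8

Answer: B=8 W=8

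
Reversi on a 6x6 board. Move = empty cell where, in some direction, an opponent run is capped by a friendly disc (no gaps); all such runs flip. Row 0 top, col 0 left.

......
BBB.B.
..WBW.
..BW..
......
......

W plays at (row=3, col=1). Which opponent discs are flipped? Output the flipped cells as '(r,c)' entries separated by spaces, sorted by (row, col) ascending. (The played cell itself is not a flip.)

Dir NW: first cell '.' (not opp) -> no flip
Dir N: first cell '.' (not opp) -> no flip
Dir NE: first cell 'W' (not opp) -> no flip
Dir W: first cell '.' (not opp) -> no flip
Dir E: opp run (3,2) capped by W -> flip
Dir SW: first cell '.' (not opp) -> no flip
Dir S: first cell '.' (not opp) -> no flip
Dir SE: first cell '.' (not opp) -> no flip

Answer: (3,2)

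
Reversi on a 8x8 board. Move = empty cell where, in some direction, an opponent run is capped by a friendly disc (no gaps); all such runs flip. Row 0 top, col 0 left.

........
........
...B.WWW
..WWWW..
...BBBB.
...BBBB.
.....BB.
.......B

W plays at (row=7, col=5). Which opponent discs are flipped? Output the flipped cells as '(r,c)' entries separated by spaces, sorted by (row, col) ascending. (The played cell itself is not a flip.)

Dir NW: first cell '.' (not opp) -> no flip
Dir N: opp run (6,5) (5,5) (4,5) capped by W -> flip
Dir NE: opp run (6,6), next='.' -> no flip
Dir W: first cell '.' (not opp) -> no flip
Dir E: first cell '.' (not opp) -> no flip
Dir SW: edge -> no flip
Dir S: edge -> no flip
Dir SE: edge -> no flip

Answer: (4,5) (5,5) (6,5)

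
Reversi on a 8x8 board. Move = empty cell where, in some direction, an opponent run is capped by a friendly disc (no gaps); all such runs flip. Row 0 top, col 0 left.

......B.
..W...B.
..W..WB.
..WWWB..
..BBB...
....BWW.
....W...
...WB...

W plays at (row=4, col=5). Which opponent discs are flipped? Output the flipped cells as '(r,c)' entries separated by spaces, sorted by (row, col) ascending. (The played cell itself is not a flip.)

Dir NW: first cell 'W' (not opp) -> no flip
Dir N: opp run (3,5) capped by W -> flip
Dir NE: first cell '.' (not opp) -> no flip
Dir W: opp run (4,4) (4,3) (4,2), next='.' -> no flip
Dir E: first cell '.' (not opp) -> no flip
Dir SW: opp run (5,4), next='.' -> no flip
Dir S: first cell 'W' (not opp) -> no flip
Dir SE: first cell 'W' (not opp) -> no flip

Answer: (3,5)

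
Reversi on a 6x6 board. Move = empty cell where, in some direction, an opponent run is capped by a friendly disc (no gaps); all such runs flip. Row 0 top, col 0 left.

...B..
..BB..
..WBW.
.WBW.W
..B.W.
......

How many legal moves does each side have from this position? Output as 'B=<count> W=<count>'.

Answer: B=8 W=5

Derivation:
-- B to move --
(1,1): no bracket -> illegal
(1,4): no bracket -> illegal
(1,5): flips 2 -> legal
(2,0): flips 1 -> legal
(2,1): flips 1 -> legal
(2,5): flips 1 -> legal
(3,0): flips 1 -> legal
(3,4): flips 1 -> legal
(4,0): flips 2 -> legal
(4,1): no bracket -> illegal
(4,3): flips 1 -> legal
(4,5): no bracket -> illegal
(5,3): no bracket -> illegal
(5,4): no bracket -> illegal
(5,5): no bracket -> illegal
B mobility = 8
-- W to move --
(0,1): no bracket -> illegal
(0,2): flips 2 -> legal
(0,4): flips 1 -> legal
(1,1): no bracket -> illegal
(1,4): no bracket -> illegal
(2,1): no bracket -> illegal
(3,4): no bracket -> illegal
(4,1): no bracket -> illegal
(4,3): no bracket -> illegal
(5,1): flips 1 -> legal
(5,2): flips 2 -> legal
(5,3): flips 1 -> legal
W mobility = 5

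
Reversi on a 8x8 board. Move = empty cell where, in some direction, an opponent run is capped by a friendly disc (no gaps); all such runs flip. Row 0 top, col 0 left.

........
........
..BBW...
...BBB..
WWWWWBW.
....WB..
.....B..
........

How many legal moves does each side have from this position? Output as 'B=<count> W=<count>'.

Answer: B=13 W=10

Derivation:
-- B to move --
(1,3): flips 1 -> legal
(1,4): flips 1 -> legal
(1,5): flips 1 -> legal
(2,5): flips 1 -> legal
(3,0): no bracket -> illegal
(3,1): no bracket -> illegal
(3,2): flips 2 -> legal
(3,6): no bracket -> illegal
(3,7): flips 1 -> legal
(4,7): flips 1 -> legal
(5,0): no bracket -> illegal
(5,1): flips 1 -> legal
(5,2): flips 1 -> legal
(5,3): flips 3 -> legal
(5,6): no bracket -> illegal
(5,7): flips 1 -> legal
(6,3): flips 1 -> legal
(6,4): flips 2 -> legal
B mobility = 13
-- W to move --
(1,1): flips 2 -> legal
(1,2): no bracket -> illegal
(1,3): flips 2 -> legal
(1,4): no bracket -> illegal
(2,1): flips 2 -> legal
(2,5): flips 1 -> legal
(2,6): flips 1 -> legal
(3,1): no bracket -> illegal
(3,2): no bracket -> illegal
(3,6): flips 1 -> legal
(5,6): flips 1 -> legal
(6,4): flips 1 -> legal
(6,6): flips 1 -> legal
(7,4): no bracket -> illegal
(7,5): no bracket -> illegal
(7,6): flips 1 -> legal
W mobility = 10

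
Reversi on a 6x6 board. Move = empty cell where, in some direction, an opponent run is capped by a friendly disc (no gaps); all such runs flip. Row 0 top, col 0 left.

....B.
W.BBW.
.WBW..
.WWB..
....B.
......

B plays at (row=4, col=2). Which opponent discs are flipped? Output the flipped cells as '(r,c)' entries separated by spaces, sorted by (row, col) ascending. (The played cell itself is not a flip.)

Answer: (3,2)

Derivation:
Dir NW: opp run (3,1), next='.' -> no flip
Dir N: opp run (3,2) capped by B -> flip
Dir NE: first cell 'B' (not opp) -> no flip
Dir W: first cell '.' (not opp) -> no flip
Dir E: first cell '.' (not opp) -> no flip
Dir SW: first cell '.' (not opp) -> no flip
Dir S: first cell '.' (not opp) -> no flip
Dir SE: first cell '.' (not opp) -> no flip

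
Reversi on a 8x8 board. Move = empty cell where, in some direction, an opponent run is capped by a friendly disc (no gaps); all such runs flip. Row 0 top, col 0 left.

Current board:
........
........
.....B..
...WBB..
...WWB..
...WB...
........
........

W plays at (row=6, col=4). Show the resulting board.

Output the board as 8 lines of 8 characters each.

Place W at (6,4); scan 8 dirs for brackets.
Dir NW: first cell 'W' (not opp) -> no flip
Dir N: opp run (5,4) capped by W -> flip
Dir NE: first cell '.' (not opp) -> no flip
Dir W: first cell '.' (not opp) -> no flip
Dir E: first cell '.' (not opp) -> no flip
Dir SW: first cell '.' (not opp) -> no flip
Dir S: first cell '.' (not opp) -> no flip
Dir SE: first cell '.' (not opp) -> no flip
All flips: (5,4)

Answer: ........
........
.....B..
...WBB..
...WWB..
...WW...
....W...
........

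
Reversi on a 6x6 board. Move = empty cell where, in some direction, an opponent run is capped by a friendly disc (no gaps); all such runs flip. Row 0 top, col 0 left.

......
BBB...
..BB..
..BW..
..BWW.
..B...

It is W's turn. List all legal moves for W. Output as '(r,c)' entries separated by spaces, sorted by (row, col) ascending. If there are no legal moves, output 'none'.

Answer: (0,0) (1,3) (2,1) (3,1) (4,1) (5,1)

Derivation:
(0,0): flips 2 -> legal
(0,1): no bracket -> illegal
(0,2): no bracket -> illegal
(0,3): no bracket -> illegal
(1,3): flips 1 -> legal
(1,4): no bracket -> illegal
(2,0): no bracket -> illegal
(2,1): flips 1 -> legal
(2,4): no bracket -> illegal
(3,1): flips 1 -> legal
(3,4): no bracket -> illegal
(4,1): flips 1 -> legal
(5,1): flips 1 -> legal
(5,3): no bracket -> illegal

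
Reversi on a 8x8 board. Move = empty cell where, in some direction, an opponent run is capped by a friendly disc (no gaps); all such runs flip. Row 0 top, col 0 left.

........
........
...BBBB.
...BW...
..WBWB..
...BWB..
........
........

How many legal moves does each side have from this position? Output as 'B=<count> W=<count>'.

-- B to move --
(3,1): flips 1 -> legal
(3,2): no bracket -> illegal
(3,5): flips 2 -> legal
(4,1): flips 1 -> legal
(5,1): flips 1 -> legal
(5,2): no bracket -> illegal
(6,3): flips 1 -> legal
(6,4): flips 3 -> legal
(6,5): flips 1 -> legal
B mobility = 7
-- W to move --
(1,2): flips 1 -> legal
(1,3): no bracket -> illegal
(1,4): flips 1 -> legal
(1,5): flips 2 -> legal
(1,6): flips 1 -> legal
(1,7): no bracket -> illegal
(2,2): flips 1 -> legal
(2,7): no bracket -> illegal
(3,2): flips 2 -> legal
(3,5): no bracket -> illegal
(3,6): flips 1 -> legal
(3,7): no bracket -> illegal
(4,6): flips 1 -> legal
(5,2): flips 2 -> legal
(5,6): flips 2 -> legal
(6,2): flips 1 -> legal
(6,3): no bracket -> illegal
(6,4): flips 1 -> legal
(6,5): no bracket -> illegal
(6,6): flips 1 -> legal
W mobility = 13

Answer: B=7 W=13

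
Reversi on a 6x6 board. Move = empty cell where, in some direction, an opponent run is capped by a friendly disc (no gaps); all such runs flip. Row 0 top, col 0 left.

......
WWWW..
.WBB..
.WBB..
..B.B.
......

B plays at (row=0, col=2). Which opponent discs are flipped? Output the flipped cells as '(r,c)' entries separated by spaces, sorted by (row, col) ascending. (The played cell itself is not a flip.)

Dir NW: edge -> no flip
Dir N: edge -> no flip
Dir NE: edge -> no flip
Dir W: first cell '.' (not opp) -> no flip
Dir E: first cell '.' (not opp) -> no flip
Dir SW: opp run (1,1), next='.' -> no flip
Dir S: opp run (1,2) capped by B -> flip
Dir SE: opp run (1,3), next='.' -> no flip

Answer: (1,2)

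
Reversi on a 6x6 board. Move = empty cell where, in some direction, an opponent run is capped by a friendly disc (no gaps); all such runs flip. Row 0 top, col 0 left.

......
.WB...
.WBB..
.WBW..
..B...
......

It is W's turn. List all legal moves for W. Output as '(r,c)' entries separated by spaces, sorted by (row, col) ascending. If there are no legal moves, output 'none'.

(0,1): no bracket -> illegal
(0,2): no bracket -> illegal
(0,3): flips 1 -> legal
(1,3): flips 3 -> legal
(1,4): no bracket -> illegal
(2,4): flips 2 -> legal
(3,4): no bracket -> illegal
(4,1): no bracket -> illegal
(4,3): flips 1 -> legal
(5,1): flips 1 -> legal
(5,2): no bracket -> illegal
(5,3): flips 1 -> legal

Answer: (0,3) (1,3) (2,4) (4,3) (5,1) (5,3)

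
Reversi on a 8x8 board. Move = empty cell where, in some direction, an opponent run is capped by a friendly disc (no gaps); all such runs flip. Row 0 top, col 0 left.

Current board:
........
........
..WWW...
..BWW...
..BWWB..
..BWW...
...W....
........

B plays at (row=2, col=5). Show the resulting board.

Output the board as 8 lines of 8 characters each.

Answer: ........
........
..WWWB..
..BWB...
..BBWB..
..BWW...
...W....
........

Derivation:
Place B at (2,5); scan 8 dirs for brackets.
Dir NW: first cell '.' (not opp) -> no flip
Dir N: first cell '.' (not opp) -> no flip
Dir NE: first cell '.' (not opp) -> no flip
Dir W: opp run (2,4) (2,3) (2,2), next='.' -> no flip
Dir E: first cell '.' (not opp) -> no flip
Dir SW: opp run (3,4) (4,3) capped by B -> flip
Dir S: first cell '.' (not opp) -> no flip
Dir SE: first cell '.' (not opp) -> no flip
All flips: (3,4) (4,3)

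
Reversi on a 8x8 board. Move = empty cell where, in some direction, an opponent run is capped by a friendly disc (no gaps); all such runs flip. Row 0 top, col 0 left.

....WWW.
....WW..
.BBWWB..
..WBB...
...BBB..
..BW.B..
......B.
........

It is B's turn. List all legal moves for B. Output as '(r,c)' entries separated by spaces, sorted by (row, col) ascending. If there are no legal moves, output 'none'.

Answer: (0,3) (1,2) (1,3) (3,1) (4,2) (5,4) (6,2) (6,3)

Derivation:
(0,3): flips 1 -> legal
(0,7): no bracket -> illegal
(1,2): flips 1 -> legal
(1,3): flips 1 -> legal
(1,6): no bracket -> illegal
(1,7): no bracket -> illegal
(2,6): no bracket -> illegal
(3,1): flips 1 -> legal
(3,5): no bracket -> illegal
(4,1): no bracket -> illegal
(4,2): flips 1 -> legal
(5,4): flips 1 -> legal
(6,2): flips 1 -> legal
(6,3): flips 1 -> legal
(6,4): no bracket -> illegal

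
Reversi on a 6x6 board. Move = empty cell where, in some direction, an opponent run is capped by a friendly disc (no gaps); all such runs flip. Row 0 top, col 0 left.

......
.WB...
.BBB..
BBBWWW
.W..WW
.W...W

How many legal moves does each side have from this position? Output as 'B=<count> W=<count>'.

Answer: B=6 W=3

Derivation:
-- B to move --
(0,0): flips 1 -> legal
(0,1): flips 1 -> legal
(0,2): no bracket -> illegal
(1,0): flips 1 -> legal
(2,0): no bracket -> illegal
(2,4): no bracket -> illegal
(2,5): no bracket -> illegal
(4,0): no bracket -> illegal
(4,2): no bracket -> illegal
(4,3): flips 1 -> legal
(5,0): flips 1 -> legal
(5,2): flips 1 -> legal
(5,3): no bracket -> illegal
(5,4): no bracket -> illegal
B mobility = 6
-- W to move --
(0,1): flips 2 -> legal
(0,2): no bracket -> illegal
(0,3): no bracket -> illegal
(1,0): no bracket -> illegal
(1,3): flips 2 -> legal
(1,4): flips 2 -> legal
(2,0): no bracket -> illegal
(2,4): no bracket -> illegal
(4,0): no bracket -> illegal
(4,2): no bracket -> illegal
(4,3): no bracket -> illegal
W mobility = 3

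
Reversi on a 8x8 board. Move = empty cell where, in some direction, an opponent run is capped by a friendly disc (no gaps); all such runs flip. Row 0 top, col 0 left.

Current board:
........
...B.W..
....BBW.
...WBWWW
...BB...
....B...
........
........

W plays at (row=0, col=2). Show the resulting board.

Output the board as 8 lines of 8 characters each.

Place W at (0,2); scan 8 dirs for brackets.
Dir NW: edge -> no flip
Dir N: edge -> no flip
Dir NE: edge -> no flip
Dir W: first cell '.' (not opp) -> no flip
Dir E: first cell '.' (not opp) -> no flip
Dir SW: first cell '.' (not opp) -> no flip
Dir S: first cell '.' (not opp) -> no flip
Dir SE: opp run (1,3) (2,4) capped by W -> flip
All flips: (1,3) (2,4)

Answer: ..W.....
...W.W..
....WBW.
...WBWWW
...BB...
....B...
........
........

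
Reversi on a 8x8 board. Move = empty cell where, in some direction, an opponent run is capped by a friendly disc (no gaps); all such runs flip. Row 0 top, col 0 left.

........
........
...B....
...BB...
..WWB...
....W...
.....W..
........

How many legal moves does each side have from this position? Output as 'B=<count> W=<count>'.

Answer: B=5 W=4

Derivation:
-- B to move --
(3,1): no bracket -> illegal
(3,2): no bracket -> illegal
(4,1): flips 2 -> legal
(4,5): no bracket -> illegal
(5,1): flips 1 -> legal
(5,2): flips 1 -> legal
(5,3): flips 1 -> legal
(5,5): no bracket -> illegal
(5,6): no bracket -> illegal
(6,3): no bracket -> illegal
(6,4): flips 1 -> legal
(6,6): no bracket -> illegal
(7,4): no bracket -> illegal
(7,5): no bracket -> illegal
(7,6): no bracket -> illegal
B mobility = 5
-- W to move --
(1,2): no bracket -> illegal
(1,3): flips 2 -> legal
(1,4): no bracket -> illegal
(2,2): no bracket -> illegal
(2,4): flips 3 -> legal
(2,5): flips 1 -> legal
(3,2): no bracket -> illegal
(3,5): no bracket -> illegal
(4,5): flips 1 -> legal
(5,3): no bracket -> illegal
(5,5): no bracket -> illegal
W mobility = 4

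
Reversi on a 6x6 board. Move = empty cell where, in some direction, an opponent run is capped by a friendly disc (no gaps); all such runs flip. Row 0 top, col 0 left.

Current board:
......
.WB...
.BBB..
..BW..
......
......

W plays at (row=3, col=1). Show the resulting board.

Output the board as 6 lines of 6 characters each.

Answer: ......
.WB...
.WBB..
.WWW..
......
......

Derivation:
Place W at (3,1); scan 8 dirs for brackets.
Dir NW: first cell '.' (not opp) -> no flip
Dir N: opp run (2,1) capped by W -> flip
Dir NE: opp run (2,2), next='.' -> no flip
Dir W: first cell '.' (not opp) -> no flip
Dir E: opp run (3,2) capped by W -> flip
Dir SW: first cell '.' (not opp) -> no flip
Dir S: first cell '.' (not opp) -> no flip
Dir SE: first cell '.' (not opp) -> no flip
All flips: (2,1) (3,2)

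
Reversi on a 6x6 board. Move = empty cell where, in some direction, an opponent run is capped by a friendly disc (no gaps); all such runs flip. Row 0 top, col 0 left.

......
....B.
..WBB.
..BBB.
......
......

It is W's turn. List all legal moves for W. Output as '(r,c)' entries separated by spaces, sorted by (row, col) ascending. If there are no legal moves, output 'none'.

(0,3): no bracket -> illegal
(0,4): no bracket -> illegal
(0,5): no bracket -> illegal
(1,2): no bracket -> illegal
(1,3): no bracket -> illegal
(1,5): no bracket -> illegal
(2,1): no bracket -> illegal
(2,5): flips 2 -> legal
(3,1): no bracket -> illegal
(3,5): no bracket -> illegal
(4,1): no bracket -> illegal
(4,2): flips 1 -> legal
(4,3): no bracket -> illegal
(4,4): flips 1 -> legal
(4,5): no bracket -> illegal

Answer: (2,5) (4,2) (4,4)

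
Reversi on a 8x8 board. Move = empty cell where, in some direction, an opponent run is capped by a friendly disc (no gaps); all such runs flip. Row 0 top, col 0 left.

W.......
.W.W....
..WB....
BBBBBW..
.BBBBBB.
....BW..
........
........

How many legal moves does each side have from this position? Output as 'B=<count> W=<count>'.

Answer: B=12 W=6

Derivation:
-- B to move --
(0,1): no bracket -> illegal
(0,2): no bracket -> illegal
(0,3): flips 1 -> legal
(0,4): flips 2 -> legal
(1,0): no bracket -> illegal
(1,2): flips 1 -> legal
(1,4): no bracket -> illegal
(2,0): no bracket -> illegal
(2,1): flips 1 -> legal
(2,4): flips 1 -> legal
(2,5): flips 1 -> legal
(2,6): flips 1 -> legal
(3,6): flips 1 -> legal
(5,6): flips 1 -> legal
(6,4): flips 1 -> legal
(6,5): flips 1 -> legal
(6,6): flips 1 -> legal
B mobility = 12
-- W to move --
(1,2): no bracket -> illegal
(1,4): no bracket -> illegal
(2,0): no bracket -> illegal
(2,1): no bracket -> illegal
(2,4): flips 1 -> legal
(2,5): no bracket -> illegal
(3,6): no bracket -> illegal
(3,7): flips 1 -> legal
(4,0): flips 1 -> legal
(4,7): no bracket -> illegal
(5,0): no bracket -> illegal
(5,1): no bracket -> illegal
(5,2): flips 2 -> legal
(5,3): flips 5 -> legal
(5,6): no bracket -> illegal
(5,7): flips 1 -> legal
(6,3): no bracket -> illegal
(6,4): no bracket -> illegal
(6,5): no bracket -> illegal
W mobility = 6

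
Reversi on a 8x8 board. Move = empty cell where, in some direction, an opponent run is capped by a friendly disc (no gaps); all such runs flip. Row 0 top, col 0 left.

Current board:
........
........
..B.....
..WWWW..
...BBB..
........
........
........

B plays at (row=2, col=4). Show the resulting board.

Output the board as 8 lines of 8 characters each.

Answer: ........
........
..B.B...
..WWBW..
...BBB..
........
........
........

Derivation:
Place B at (2,4); scan 8 dirs for brackets.
Dir NW: first cell '.' (not opp) -> no flip
Dir N: first cell '.' (not opp) -> no flip
Dir NE: first cell '.' (not opp) -> no flip
Dir W: first cell '.' (not opp) -> no flip
Dir E: first cell '.' (not opp) -> no flip
Dir SW: opp run (3,3), next='.' -> no flip
Dir S: opp run (3,4) capped by B -> flip
Dir SE: opp run (3,5), next='.' -> no flip
All flips: (3,4)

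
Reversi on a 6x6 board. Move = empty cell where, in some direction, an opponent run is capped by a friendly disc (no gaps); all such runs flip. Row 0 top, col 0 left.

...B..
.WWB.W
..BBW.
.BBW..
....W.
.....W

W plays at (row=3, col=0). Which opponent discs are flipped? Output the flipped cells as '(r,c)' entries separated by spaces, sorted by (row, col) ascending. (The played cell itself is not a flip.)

Answer: (3,1) (3,2)

Derivation:
Dir NW: edge -> no flip
Dir N: first cell '.' (not opp) -> no flip
Dir NE: first cell '.' (not opp) -> no flip
Dir W: edge -> no flip
Dir E: opp run (3,1) (3,2) capped by W -> flip
Dir SW: edge -> no flip
Dir S: first cell '.' (not opp) -> no flip
Dir SE: first cell '.' (not opp) -> no flip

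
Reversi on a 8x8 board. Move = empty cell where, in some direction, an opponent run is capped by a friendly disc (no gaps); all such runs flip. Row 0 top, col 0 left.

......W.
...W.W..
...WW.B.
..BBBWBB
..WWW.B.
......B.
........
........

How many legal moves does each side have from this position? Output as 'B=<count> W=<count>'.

-- B to move --
(0,2): flips 3 -> legal
(0,3): flips 2 -> legal
(0,4): flips 1 -> legal
(0,5): no bracket -> illegal
(0,7): no bracket -> illegal
(1,2): flips 1 -> legal
(1,4): flips 2 -> legal
(1,6): no bracket -> illegal
(1,7): no bracket -> illegal
(2,2): no bracket -> illegal
(2,5): no bracket -> illegal
(3,1): no bracket -> illegal
(4,1): no bracket -> illegal
(4,5): no bracket -> illegal
(5,1): flips 1 -> legal
(5,2): flips 2 -> legal
(5,3): flips 3 -> legal
(5,4): flips 2 -> legal
(5,5): flips 1 -> legal
B mobility = 10
-- W to move --
(1,6): no bracket -> illegal
(1,7): flips 1 -> legal
(2,1): flips 1 -> legal
(2,2): flips 2 -> legal
(2,5): flips 1 -> legal
(2,7): no bracket -> illegal
(3,1): flips 3 -> legal
(4,1): flips 1 -> legal
(4,5): flips 1 -> legal
(4,7): no bracket -> illegal
(5,5): no bracket -> illegal
(5,7): flips 1 -> legal
(6,5): no bracket -> illegal
(6,6): no bracket -> illegal
(6,7): no bracket -> illegal
W mobility = 8

Answer: B=10 W=8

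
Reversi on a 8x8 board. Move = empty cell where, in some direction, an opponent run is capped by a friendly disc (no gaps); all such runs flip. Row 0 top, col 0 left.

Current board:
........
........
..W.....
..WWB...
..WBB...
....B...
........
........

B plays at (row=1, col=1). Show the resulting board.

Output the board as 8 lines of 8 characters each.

Answer: ........
.B......
..B.....
..WBB...
..WBB...
....B...
........
........

Derivation:
Place B at (1,1); scan 8 dirs for brackets.
Dir NW: first cell '.' (not opp) -> no flip
Dir N: first cell '.' (not opp) -> no flip
Dir NE: first cell '.' (not opp) -> no flip
Dir W: first cell '.' (not opp) -> no flip
Dir E: first cell '.' (not opp) -> no flip
Dir SW: first cell '.' (not opp) -> no flip
Dir S: first cell '.' (not opp) -> no flip
Dir SE: opp run (2,2) (3,3) capped by B -> flip
All flips: (2,2) (3,3)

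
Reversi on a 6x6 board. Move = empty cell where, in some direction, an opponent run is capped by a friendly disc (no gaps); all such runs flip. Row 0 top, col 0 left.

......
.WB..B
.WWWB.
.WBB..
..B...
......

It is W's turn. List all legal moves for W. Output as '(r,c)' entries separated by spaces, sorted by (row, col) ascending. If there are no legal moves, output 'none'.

Answer: (0,1) (0,2) (0,3) (1,3) (2,5) (3,4) (4,1) (4,3) (4,4) (5,2) (5,3)

Derivation:
(0,1): flips 1 -> legal
(0,2): flips 1 -> legal
(0,3): flips 1 -> legal
(0,4): no bracket -> illegal
(0,5): no bracket -> illegal
(1,3): flips 1 -> legal
(1,4): no bracket -> illegal
(2,5): flips 1 -> legal
(3,4): flips 2 -> legal
(3,5): no bracket -> illegal
(4,1): flips 1 -> legal
(4,3): flips 2 -> legal
(4,4): flips 1 -> legal
(5,1): no bracket -> illegal
(5,2): flips 2 -> legal
(5,3): flips 1 -> legal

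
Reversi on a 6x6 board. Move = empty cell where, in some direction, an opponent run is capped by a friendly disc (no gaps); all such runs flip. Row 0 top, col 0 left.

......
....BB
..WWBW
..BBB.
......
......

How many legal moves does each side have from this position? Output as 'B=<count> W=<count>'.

Answer: B=5 W=7

Derivation:
-- B to move --
(1,1): flips 1 -> legal
(1,2): flips 2 -> legal
(1,3): flips 1 -> legal
(2,1): flips 2 -> legal
(3,1): no bracket -> illegal
(3,5): flips 1 -> legal
B mobility = 5
-- W to move --
(0,3): flips 1 -> legal
(0,4): no bracket -> illegal
(0,5): flips 2 -> legal
(1,3): no bracket -> illegal
(2,1): no bracket -> illegal
(3,1): no bracket -> illegal
(3,5): no bracket -> illegal
(4,1): flips 1 -> legal
(4,2): flips 1 -> legal
(4,3): flips 2 -> legal
(4,4): flips 1 -> legal
(4,5): flips 1 -> legal
W mobility = 7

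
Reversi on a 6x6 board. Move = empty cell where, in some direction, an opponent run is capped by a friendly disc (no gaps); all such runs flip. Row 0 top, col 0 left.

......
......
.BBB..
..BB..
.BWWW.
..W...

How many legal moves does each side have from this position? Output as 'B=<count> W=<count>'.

-- B to move --
(3,1): no bracket -> illegal
(3,4): no bracket -> illegal
(3,5): no bracket -> illegal
(4,5): flips 3 -> legal
(5,1): flips 1 -> legal
(5,3): flips 1 -> legal
(5,4): flips 1 -> legal
(5,5): flips 1 -> legal
B mobility = 5
-- W to move --
(1,0): flips 2 -> legal
(1,1): flips 2 -> legal
(1,2): flips 2 -> legal
(1,3): flips 2 -> legal
(1,4): no bracket -> illegal
(2,0): no bracket -> illegal
(2,4): flips 1 -> legal
(3,0): flips 1 -> legal
(3,1): no bracket -> illegal
(3,4): no bracket -> illegal
(4,0): flips 1 -> legal
(5,0): no bracket -> illegal
(5,1): no bracket -> illegal
W mobility = 7

Answer: B=5 W=7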